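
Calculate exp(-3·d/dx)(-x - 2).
1 - x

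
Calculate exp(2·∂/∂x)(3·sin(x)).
3 \sin{\left(x + 2 \right)}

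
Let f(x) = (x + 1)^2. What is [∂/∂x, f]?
2 x + 2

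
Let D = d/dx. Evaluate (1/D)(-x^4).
- \frac{x^{5}}{5}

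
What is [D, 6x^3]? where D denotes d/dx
18 x^{2}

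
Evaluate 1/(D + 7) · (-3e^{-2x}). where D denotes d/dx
- \frac{3 e^{- 2 x}}{5}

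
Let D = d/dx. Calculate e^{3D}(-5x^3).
- 5 x^{3} - 45 x^{2} - 135 x - 135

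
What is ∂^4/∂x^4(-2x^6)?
- 720 x^{2}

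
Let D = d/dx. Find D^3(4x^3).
24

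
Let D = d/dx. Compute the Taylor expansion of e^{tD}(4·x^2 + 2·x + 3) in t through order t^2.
4 t^{2} + 2 t \left(4 x + 1\right) + 4 x^{2} + 2 x + 3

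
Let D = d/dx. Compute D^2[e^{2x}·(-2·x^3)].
- 4 x \left(2 x^{2} + 6 x + 3\right) e^{2 x}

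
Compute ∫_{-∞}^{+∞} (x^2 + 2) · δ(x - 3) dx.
11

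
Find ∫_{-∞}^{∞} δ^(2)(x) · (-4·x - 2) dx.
0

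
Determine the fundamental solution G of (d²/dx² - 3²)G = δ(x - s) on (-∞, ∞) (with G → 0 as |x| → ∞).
-\frac{e^{-3|x-s|}}{6}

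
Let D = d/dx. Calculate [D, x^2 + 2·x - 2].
2 x + 2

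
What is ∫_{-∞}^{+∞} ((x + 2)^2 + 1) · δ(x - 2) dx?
17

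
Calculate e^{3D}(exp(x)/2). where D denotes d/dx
\frac{e^{x + 3}}{2}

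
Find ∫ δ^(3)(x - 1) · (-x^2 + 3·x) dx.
0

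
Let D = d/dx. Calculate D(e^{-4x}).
- 4 e^{- 4 x}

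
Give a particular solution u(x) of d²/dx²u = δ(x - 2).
\frac{|x - 2|}{2}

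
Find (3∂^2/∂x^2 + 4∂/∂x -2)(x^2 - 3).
- 2 x^{2} + 8 x + 12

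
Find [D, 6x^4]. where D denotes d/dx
24 x^{3}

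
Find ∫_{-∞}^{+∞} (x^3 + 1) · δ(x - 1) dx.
2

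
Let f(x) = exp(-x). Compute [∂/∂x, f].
- e^{- x}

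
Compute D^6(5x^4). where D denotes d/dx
0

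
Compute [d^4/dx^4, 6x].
24\frac{d^{3}}{dx^{3}}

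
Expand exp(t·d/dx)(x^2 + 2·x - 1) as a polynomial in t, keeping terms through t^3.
t^{2} + 2 t \left(x + 1\right) + x^{2} + 2 x - 1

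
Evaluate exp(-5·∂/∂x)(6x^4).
6 x^{4} - 120 x^{3} + 900 x^{2} - 3000 x + 3750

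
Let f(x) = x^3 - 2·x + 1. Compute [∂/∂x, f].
3 x^{2} - 2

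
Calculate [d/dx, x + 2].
1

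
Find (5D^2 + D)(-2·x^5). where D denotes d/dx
10 x^{3} \left(- x - 20\right)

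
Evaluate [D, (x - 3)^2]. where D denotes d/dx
2 x - 6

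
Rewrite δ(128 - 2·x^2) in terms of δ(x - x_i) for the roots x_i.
\frac{\delta(x - 8) + \delta(x + 8)}{32}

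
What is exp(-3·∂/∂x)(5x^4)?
5 x^{4} - 60 x^{3} + 270 x^{2} - 540 x + 405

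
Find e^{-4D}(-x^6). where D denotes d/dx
- x^{6} + 24 x^{5} - 240 x^{4} + 1280 x^{3} - 3840 x^{2} + 6144 x - 4096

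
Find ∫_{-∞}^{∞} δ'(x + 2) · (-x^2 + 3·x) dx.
-7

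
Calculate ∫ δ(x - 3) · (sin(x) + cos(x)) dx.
\cos{\left(3 \right)} + \sin{\left(3 \right)}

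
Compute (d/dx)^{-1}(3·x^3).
\frac{3 x^{4}}{4}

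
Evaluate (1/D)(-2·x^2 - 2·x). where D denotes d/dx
- \frac{2 x^{3}}{3} - x^{2}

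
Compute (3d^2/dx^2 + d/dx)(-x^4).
4 x^{2} \left(- x - 9\right)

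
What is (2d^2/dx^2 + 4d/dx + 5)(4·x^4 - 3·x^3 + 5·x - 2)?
20 x^{4} + 49 x^{3} + 60 x^{2} - 11 x + 10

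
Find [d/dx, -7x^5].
- 35 x^{4}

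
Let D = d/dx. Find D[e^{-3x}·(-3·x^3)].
9 x^{2} \left(x - 1\right) e^{- 3 x}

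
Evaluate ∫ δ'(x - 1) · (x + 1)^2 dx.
-4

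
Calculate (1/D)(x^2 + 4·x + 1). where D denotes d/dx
\frac{x^{3}}{3} + 2 x^{2} + x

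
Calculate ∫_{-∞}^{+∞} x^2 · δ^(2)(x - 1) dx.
2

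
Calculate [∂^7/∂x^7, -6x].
-42\frac{d^{6}}{dx^{6}}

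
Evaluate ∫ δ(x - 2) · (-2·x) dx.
-4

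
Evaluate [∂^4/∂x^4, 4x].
16\frac{d^{3}}{dx^{3}}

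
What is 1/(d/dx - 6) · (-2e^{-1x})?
\frac{2 e^{- x}}{7}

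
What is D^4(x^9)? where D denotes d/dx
3024 x^{5}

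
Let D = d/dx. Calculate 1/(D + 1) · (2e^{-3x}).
- e^{- 3 x}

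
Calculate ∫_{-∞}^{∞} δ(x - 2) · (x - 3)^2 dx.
1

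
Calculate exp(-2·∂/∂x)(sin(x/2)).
\sin{\left(\frac{x}{2} - 1 \right)}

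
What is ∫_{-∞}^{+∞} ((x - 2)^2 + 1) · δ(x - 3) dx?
2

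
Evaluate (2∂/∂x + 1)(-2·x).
- 2 x - 4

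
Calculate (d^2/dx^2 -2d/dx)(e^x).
- e^{x}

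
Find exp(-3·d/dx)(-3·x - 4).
5 - 3 x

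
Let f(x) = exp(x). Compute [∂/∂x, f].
e^{x}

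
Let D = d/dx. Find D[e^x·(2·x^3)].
2 x^{2} \left(x + 3\right) e^{x}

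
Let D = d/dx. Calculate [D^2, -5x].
-10D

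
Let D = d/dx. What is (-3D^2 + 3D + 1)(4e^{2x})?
- 20 e^{2 x}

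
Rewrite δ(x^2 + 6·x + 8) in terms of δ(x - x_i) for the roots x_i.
\frac{\delta(x + 2) + \delta(x + 4)}{2}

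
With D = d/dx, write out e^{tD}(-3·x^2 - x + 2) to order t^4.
- 3 t^{2} - t \left(6 x + 1\right) - 3 x^{2} - x + 2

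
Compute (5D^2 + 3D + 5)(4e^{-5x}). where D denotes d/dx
460 e^{- 5 x}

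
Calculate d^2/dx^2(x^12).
132 x^{10}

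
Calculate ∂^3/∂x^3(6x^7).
1260 x^{4}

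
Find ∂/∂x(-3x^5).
- 15 x^{4}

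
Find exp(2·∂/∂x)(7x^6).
7 x^{6} + 84 x^{5} + 420 x^{4} + 1120 x^{3} + 1680 x^{2} + 1344 x + 448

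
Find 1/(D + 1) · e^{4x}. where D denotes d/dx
\frac{e^{4 x}}{5}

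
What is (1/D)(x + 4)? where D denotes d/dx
\frac{x^{2}}{2} + 4 x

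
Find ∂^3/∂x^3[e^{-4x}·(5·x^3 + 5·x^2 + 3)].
2 \left(- 160 x^{3} + 200 x^{2} + 60 x - 141\right) e^{- 4 x}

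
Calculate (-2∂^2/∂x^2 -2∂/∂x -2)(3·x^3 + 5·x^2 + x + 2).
- 6 x^{3} - 28 x^{2} - 58 x - 26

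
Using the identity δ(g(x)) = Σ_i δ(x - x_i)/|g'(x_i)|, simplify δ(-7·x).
\frac{\delta(x)}{7}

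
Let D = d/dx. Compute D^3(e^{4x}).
64 e^{4 x}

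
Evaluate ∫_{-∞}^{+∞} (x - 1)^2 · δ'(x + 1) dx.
4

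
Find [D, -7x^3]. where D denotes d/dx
- 21 x^{2}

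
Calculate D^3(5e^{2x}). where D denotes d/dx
40 e^{2 x}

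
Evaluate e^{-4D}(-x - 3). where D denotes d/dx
1 - x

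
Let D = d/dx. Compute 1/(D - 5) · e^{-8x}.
- \frac{e^{- 8 x}}{13}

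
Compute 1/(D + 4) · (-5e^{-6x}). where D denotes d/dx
\frac{5 e^{- 6 x}}{2}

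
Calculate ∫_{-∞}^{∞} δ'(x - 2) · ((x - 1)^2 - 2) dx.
-2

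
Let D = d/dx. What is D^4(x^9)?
3024 x^{5}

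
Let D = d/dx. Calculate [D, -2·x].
-2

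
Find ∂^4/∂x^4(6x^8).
10080 x^{4}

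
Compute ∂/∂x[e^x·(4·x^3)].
4 x^{2} \left(x + 3\right) e^{x}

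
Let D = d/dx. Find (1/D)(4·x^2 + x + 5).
\frac{4 x^{3}}{3} + \frac{x^{2}}{2} + 5 x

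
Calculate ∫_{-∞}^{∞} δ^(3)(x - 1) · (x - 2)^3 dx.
-6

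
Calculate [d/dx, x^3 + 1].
3 x^{2}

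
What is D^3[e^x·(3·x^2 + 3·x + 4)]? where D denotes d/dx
\left(3 x^{2} + 21 x + 31\right) e^{x}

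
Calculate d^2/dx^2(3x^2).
6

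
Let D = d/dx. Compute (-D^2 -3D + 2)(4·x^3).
4 x \left(2 x^{2} - 9 x - 6\right)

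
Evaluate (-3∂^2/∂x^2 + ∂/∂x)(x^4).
4 x^{2} \left(x - 9\right)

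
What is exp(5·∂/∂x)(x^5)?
x^{5} + 25 x^{4} + 250 x^{3} + 1250 x^{2} + 3125 x + 3125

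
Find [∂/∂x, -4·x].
-4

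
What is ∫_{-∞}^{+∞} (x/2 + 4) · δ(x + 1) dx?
\frac{7}{2}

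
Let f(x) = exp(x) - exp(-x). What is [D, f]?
2 \cosh{\left(x \right)}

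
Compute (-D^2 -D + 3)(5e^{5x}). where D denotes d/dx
- 135 e^{5 x}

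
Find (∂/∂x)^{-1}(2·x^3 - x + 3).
\frac{x^{4}}{2} - \frac{x^{2}}{2} + 3 x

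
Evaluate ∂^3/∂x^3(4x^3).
24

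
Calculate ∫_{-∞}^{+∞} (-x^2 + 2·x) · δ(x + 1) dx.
-3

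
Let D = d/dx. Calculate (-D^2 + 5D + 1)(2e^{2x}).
14 e^{2 x}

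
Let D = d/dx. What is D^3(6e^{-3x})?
- 162 e^{- 3 x}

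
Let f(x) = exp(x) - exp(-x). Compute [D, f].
2 \cosh{\left(x \right)}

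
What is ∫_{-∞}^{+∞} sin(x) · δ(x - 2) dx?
\sin{\left(2 \right)}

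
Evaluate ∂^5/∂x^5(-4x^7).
- 10080 x^{2}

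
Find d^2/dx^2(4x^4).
48 x^{2}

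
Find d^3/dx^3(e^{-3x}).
- 27 e^{- 3 x}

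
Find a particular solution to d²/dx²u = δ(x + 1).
\frac{|x + 1|}{2}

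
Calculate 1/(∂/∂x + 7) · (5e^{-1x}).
\frac{5 e^{- x}}{6}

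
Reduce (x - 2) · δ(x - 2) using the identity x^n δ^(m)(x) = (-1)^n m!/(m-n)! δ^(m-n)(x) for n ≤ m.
0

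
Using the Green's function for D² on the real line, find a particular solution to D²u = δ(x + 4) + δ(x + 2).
\frac{|x + 4|}{2} + \frac{|x + 2|}{2}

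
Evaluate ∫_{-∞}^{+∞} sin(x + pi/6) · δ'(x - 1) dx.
- \cos{\left(\frac{\pi}{6} + 1 \right)}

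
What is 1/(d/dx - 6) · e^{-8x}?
- \frac{e^{- 8 x}}{14}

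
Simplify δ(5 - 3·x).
\frac{\delta(x - 5/3)}{3}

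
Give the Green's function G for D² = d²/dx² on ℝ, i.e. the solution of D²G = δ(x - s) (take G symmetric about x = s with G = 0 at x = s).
\frac{|x - s|}{2}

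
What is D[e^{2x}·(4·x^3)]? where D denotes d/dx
x^{2} \left(8 x + 12\right) e^{2 x}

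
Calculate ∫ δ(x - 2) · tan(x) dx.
\tan{\left(2 \right)}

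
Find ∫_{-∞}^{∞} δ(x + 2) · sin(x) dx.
- \sin{\left(2 \right)}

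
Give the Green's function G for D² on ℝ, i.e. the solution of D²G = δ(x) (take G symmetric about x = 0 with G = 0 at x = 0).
\frac{|x|}{2}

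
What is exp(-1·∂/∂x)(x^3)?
x^{3} - 3 x^{2} + 3 x - 1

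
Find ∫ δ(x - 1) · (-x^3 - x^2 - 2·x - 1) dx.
-5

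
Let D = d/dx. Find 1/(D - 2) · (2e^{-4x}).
- \frac{e^{- 4 x}}{3}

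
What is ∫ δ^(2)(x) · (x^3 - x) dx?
0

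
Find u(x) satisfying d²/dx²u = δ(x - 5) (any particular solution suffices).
\frac{|x - 5|}{2}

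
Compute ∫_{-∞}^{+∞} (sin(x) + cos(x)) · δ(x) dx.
1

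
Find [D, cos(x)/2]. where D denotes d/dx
- \frac{\sin{\left(x \right)}}{2}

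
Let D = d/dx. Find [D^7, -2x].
-14D^{6}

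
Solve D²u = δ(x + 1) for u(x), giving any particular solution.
\frac{|x + 1|}{2}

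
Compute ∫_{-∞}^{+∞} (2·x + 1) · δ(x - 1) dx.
3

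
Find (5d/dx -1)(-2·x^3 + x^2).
x \left(2 x^{2} - 31 x + 10\right)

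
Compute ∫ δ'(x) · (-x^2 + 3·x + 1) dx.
-3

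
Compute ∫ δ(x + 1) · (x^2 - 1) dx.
0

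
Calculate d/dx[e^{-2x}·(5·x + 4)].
\left(- 10 x - 3\right) e^{- 2 x}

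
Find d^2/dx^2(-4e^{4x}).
- 64 e^{4 x}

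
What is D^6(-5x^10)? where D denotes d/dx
- 756000 x^{4}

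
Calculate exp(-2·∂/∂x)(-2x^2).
- 2 x^{2} + 8 x - 8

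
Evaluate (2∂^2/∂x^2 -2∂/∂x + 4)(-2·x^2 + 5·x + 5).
- 8 x^{2} + 28 x + 2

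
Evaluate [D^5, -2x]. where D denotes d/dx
-10D^{4}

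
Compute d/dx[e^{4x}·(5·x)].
\left(20 x + 5\right) e^{4 x}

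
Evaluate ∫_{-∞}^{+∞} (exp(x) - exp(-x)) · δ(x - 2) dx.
2 \sinh{\left(2 \right)}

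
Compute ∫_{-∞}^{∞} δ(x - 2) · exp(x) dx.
e^{2}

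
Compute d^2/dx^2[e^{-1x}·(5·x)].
5 \left(x - 2\right) e^{- x}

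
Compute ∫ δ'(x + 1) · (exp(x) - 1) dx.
- \frac{1}{e}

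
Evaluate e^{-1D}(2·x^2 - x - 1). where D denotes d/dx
2 x^{2} - 5 x + 2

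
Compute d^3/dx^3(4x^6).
480 x^{3}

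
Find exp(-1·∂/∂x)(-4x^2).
- 4 x^{2} + 8 x - 4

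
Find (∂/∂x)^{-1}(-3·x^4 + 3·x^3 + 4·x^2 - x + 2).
- \frac{3 x^{5}}{5} + \frac{3 x^{4}}{4} + \frac{4 x^{3}}{3} - \frac{x^{2}}{2} + 2 x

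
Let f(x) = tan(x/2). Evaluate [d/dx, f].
\frac{1}{\cos{\left(x \right)} + 1}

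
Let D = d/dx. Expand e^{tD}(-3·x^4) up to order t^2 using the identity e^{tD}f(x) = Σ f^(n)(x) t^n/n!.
3 x^{2} \left(- 6 t^{2} - 4 t x - x^{2}\right)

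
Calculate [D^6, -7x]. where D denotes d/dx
-42D^{5}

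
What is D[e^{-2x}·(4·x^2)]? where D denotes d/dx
8 x \left(1 - x\right) e^{- 2 x}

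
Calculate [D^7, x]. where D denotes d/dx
7D^{6}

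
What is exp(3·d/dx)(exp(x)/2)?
\frac{e^{x + 3}}{2}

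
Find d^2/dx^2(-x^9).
- 72 x^{7}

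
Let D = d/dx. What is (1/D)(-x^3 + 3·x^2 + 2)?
- \frac{x^{4}}{4} + x^{3} + 2 x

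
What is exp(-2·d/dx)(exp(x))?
e^{x - 2}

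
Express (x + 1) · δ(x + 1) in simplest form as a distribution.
0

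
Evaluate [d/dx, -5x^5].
- 25 x^{4}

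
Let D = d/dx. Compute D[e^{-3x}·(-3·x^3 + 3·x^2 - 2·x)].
\left(9 x^{3} - 18 x^{2} + 12 x - 2\right) e^{- 3 x}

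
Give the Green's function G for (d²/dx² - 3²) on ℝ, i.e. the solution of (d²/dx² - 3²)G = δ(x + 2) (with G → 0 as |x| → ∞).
-\frac{e^{-3|x + 2|}}{6}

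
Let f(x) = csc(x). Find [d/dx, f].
- \cot{\left(x \right)} \csc{\left(x \right)}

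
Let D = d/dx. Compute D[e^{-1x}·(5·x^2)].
5 x \left(2 - x\right) e^{- x}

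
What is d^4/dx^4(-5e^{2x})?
- 80 e^{2 x}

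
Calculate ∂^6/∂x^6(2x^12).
1330560 x^{6}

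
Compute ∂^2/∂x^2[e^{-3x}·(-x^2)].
\left(- 9 x^{2} + 12 x - 2\right) e^{- 3 x}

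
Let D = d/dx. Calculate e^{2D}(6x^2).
6 x^{2} + 24 x + 24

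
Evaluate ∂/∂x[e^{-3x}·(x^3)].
3 x^{2} \left(1 - x\right) e^{- 3 x}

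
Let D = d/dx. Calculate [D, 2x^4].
8 x^{3}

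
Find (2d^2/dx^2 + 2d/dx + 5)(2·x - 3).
10 x - 11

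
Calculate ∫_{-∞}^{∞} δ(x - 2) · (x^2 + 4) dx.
8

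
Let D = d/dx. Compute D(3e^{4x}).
12 e^{4 x}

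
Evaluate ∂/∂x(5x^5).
25 x^{4}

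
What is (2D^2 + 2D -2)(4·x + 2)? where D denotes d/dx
4 - 8 x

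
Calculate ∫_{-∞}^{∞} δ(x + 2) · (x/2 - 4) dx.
-5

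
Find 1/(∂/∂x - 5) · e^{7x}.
\frac{e^{7 x}}{2}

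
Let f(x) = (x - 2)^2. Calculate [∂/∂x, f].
2 x - 4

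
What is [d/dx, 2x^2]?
4 x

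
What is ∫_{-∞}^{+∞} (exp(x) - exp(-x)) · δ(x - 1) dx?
2 \sinh{\left(1 \right)}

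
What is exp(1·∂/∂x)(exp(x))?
e^{x + 1}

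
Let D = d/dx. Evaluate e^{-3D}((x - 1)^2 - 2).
x^{2} - 8 x + 14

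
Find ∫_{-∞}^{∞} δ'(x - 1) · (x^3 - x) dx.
-2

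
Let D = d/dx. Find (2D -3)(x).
2 - 3 x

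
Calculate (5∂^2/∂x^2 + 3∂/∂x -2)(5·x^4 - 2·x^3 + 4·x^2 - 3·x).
- 10 x^{4} + 64 x^{3} + 274 x^{2} - 30 x + 31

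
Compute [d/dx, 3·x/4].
\frac{3}{4}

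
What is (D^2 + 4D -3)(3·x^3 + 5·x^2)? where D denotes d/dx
- 9 x^{3} + 21 x^{2} + 58 x + 10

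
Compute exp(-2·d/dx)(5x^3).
5 x^{3} - 30 x^{2} + 60 x - 40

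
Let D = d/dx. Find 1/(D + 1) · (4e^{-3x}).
- 2 e^{- 3 x}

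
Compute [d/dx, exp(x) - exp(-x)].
2 \cosh{\left(x \right)}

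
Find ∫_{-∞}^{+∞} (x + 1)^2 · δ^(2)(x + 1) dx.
2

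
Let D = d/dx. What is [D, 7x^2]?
14 x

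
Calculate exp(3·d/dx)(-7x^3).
- 7 x^{3} - 63 x^{2} - 189 x - 189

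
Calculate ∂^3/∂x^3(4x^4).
96 x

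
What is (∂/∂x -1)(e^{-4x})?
- 5 e^{- 4 x}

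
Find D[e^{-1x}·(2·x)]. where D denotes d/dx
2 \left(1 - x\right) e^{- x}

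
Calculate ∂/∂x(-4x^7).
- 28 x^{6}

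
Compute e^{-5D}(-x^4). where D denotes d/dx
- x^{4} + 20 x^{3} - 150 x^{2} + 500 x - 625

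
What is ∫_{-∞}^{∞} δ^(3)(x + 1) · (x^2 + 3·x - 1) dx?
0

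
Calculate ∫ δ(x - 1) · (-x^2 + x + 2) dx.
2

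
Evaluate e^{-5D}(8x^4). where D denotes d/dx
8 x^{4} - 160 x^{3} + 1200 x^{2} - 4000 x + 5000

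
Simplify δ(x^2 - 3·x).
\frac{\delta(x - 3) + \delta(x)}{3}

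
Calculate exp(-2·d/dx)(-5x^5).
- 5 x^{5} + 50 x^{4} - 200 x^{3} + 400 x^{2} - 400 x + 160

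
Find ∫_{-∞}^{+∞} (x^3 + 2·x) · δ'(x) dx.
-2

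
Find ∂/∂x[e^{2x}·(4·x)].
\left(8 x + 4\right) e^{2 x}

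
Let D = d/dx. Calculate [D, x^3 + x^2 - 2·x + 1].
3 x^{2} + 2 x - 2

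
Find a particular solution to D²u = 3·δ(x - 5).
\frac{3|x - 5|}{2}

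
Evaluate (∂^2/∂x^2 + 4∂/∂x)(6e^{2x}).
72 e^{2 x}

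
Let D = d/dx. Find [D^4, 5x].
20D^{3}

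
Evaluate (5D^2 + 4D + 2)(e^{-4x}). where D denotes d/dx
66 e^{- 4 x}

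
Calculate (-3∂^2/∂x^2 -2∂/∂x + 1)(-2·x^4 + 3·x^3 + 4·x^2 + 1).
- 2 x^{4} + 19 x^{3} + 58 x^{2} - 70 x - 23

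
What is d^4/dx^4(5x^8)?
8400 x^{4}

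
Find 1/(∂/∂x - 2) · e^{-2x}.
- \frac{e^{- 2 x}}{4}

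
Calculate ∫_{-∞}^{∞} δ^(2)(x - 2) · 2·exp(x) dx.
2 e^{2}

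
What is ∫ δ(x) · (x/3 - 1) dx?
-1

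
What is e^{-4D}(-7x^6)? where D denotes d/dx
- 7 x^{6} + 168 x^{5} - 1680 x^{4} + 8960 x^{3} - 26880 x^{2} + 43008 x - 28672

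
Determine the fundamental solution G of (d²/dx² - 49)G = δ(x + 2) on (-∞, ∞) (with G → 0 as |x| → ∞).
-\frac{e^{-7|x + 2|}}{14}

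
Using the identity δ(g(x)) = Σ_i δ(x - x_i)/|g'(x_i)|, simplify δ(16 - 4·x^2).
\frac{\delta(x - 2) + \delta(x + 2)}{16}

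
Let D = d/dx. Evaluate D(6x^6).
36 x^{5}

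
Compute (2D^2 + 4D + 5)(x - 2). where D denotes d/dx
5 x - 6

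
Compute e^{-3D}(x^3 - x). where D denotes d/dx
x^{3} - 9 x^{2} + 26 x - 24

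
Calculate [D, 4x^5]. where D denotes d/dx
20 x^{4}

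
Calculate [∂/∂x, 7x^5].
35 x^{4}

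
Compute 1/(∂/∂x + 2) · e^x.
\frac{e^{x}}{3}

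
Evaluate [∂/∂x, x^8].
8 x^{7}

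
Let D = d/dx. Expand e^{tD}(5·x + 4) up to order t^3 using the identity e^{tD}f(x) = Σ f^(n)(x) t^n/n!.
5 t + 5 x + 4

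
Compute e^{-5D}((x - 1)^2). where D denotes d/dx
x^{2} - 12 x + 36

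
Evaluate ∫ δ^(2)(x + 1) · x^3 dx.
-6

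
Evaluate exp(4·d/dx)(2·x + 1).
2 x + 9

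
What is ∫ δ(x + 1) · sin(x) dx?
- \sin{\left(1 \right)}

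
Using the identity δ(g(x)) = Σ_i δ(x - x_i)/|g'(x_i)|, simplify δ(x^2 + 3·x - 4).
\frac{\delta(x + 4) + \delta(x - 1)}{5}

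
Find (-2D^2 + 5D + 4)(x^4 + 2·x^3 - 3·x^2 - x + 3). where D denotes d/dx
4 x^{4} + 28 x^{3} - 6 x^{2} - 58 x + 19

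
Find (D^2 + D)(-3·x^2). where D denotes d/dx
- 6 x - 6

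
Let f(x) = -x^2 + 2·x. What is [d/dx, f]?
2 - 2 x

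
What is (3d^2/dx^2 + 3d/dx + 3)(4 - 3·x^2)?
- 9 x^{2} - 18 x - 6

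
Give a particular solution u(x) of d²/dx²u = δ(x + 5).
\frac{|x + 5|}{2}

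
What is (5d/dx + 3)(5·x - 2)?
15 x + 19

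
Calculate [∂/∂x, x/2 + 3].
\frac{1}{2}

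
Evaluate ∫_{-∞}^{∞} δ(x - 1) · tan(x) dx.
\tan{\left(1 \right)}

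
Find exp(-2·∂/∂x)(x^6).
x^{6} - 12 x^{5} + 60 x^{4} - 160 x^{3} + 240 x^{2} - 192 x + 64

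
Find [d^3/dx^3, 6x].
18\frac{d^{2}}{dx^{2}}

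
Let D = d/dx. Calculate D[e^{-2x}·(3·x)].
3 \left(1 - 2 x\right) e^{- 2 x}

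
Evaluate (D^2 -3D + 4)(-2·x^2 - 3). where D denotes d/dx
- 8 x^{2} + 12 x - 16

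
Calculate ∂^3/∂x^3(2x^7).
420 x^{4}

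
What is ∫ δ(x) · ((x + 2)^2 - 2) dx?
2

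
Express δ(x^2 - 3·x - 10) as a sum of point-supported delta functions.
\frac{\delta(x - 5) + \delta(x + 2)}{7}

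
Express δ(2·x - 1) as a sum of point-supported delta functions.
\frac{\delta(x - 1/2)}{2}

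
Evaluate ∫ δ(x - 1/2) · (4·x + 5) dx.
7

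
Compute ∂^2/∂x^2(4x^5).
80 x^{3}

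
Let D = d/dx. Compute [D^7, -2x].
-14D^{6}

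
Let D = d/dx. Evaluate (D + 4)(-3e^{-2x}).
- 6 e^{- 2 x}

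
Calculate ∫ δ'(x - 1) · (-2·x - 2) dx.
2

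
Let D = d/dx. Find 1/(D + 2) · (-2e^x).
- \frac{2 e^{x}}{3}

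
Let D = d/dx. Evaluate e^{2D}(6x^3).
6 x^{3} + 36 x^{2} + 72 x + 48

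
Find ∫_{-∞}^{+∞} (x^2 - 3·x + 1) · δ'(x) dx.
3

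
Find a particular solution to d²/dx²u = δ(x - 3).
\frac{|x - 3|}{2}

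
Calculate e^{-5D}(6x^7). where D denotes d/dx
6 x^{7} - 210 x^{6} + 3150 x^{5} - 26250 x^{4} + 131250 x^{3} - 393750 x^{2} + 656250 x - 468750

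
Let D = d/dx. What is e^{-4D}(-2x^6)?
- 2 x^{6} + 48 x^{5} - 480 x^{4} + 2560 x^{3} - 7680 x^{2} + 12288 x - 8192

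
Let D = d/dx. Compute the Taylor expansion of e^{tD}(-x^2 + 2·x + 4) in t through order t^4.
- t^{2} - 2 t \left(x - 1\right) - x^{2} + 2 x + 4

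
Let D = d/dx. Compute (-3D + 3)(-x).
3 - 3 x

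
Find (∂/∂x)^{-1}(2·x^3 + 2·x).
\frac{x^{4}}{2} + x^{2}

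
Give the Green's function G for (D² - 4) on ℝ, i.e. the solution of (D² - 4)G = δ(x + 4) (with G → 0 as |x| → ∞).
-\frac{e^{-2|x + 4|}}{4}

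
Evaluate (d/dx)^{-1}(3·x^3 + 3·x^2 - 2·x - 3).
\frac{3 x^{4}}{4} + x^{3} - x^{2} - 3 x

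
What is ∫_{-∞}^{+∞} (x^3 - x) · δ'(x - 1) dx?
-2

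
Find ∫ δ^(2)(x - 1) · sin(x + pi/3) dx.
- \sin{\left(1 + \frac{\pi}{3} \right)}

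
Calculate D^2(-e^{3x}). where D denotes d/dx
- 9 e^{3 x}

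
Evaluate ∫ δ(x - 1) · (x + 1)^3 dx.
8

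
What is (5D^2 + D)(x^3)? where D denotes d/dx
3 x \left(x + 10\right)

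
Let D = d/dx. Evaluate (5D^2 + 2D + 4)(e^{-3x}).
43 e^{- 3 x}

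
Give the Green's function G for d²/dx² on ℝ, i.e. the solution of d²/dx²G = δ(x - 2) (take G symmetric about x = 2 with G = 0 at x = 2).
\frac{|x - 2|}{2}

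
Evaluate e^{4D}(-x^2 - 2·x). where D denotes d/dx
- x^{2} - 10 x - 24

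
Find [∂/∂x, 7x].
7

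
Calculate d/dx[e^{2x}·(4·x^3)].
x^{2} \left(8 x + 12\right) e^{2 x}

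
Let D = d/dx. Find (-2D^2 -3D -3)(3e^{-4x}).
- 69 e^{- 4 x}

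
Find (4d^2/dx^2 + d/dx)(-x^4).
4 x^{2} \left(- x - 12\right)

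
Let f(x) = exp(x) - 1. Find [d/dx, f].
e^{x}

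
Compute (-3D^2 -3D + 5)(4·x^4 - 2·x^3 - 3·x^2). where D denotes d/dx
20 x^{4} - 58 x^{3} - 141 x^{2} + 54 x + 18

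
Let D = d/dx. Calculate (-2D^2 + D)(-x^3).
3 x \left(4 - x\right)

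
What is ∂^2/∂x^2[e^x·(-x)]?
\left(- x - 2\right) e^{x}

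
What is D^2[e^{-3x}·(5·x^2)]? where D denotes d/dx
5 \left(9 x^{2} - 12 x + 2\right) e^{- 3 x}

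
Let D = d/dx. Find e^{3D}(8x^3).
8 x^{3} + 72 x^{2} + 216 x + 216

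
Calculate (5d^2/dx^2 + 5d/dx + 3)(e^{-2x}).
13 e^{- 2 x}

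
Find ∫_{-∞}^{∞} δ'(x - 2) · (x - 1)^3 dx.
-3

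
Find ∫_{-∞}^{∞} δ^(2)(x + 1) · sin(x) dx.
\sin{\left(1 \right)}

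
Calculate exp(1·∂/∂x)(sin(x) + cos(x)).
\sqrt{2} \sin{\left(x + \frac{\pi}{4} + 1 \right)}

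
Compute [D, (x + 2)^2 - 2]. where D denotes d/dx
2 x + 4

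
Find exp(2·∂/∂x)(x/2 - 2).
\frac{x}{2} - 1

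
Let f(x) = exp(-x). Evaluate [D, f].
- e^{- x}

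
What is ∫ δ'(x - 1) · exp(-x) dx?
e^{-1}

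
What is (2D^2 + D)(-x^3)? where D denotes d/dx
3 x \left(- x - 4\right)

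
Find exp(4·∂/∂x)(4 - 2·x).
- 2 x - 4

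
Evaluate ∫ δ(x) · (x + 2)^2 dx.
4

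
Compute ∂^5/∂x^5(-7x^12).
- 665280 x^{7}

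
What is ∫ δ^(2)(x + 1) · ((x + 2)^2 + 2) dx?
2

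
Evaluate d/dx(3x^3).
9 x^{2}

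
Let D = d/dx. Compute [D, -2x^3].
- 6 x^{2}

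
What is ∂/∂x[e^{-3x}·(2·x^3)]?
6 x^{2} \left(1 - x\right) e^{- 3 x}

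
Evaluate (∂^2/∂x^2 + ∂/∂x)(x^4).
4 x^{2} \left(x + 3\right)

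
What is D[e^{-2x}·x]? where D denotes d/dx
\left(1 - 2 x\right) e^{- 2 x}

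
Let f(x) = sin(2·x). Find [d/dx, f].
2 \cos{\left(2 x \right)}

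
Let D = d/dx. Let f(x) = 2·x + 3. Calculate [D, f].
2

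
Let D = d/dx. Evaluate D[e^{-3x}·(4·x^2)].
4 x \left(2 - 3 x\right) e^{- 3 x}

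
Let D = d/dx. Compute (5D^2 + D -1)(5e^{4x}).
415 e^{4 x}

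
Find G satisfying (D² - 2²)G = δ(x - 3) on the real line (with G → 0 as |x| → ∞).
-\frac{e^{-2|x - 3|}}{4}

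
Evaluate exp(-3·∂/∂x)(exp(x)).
e^{x - 3}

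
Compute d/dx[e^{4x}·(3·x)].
\left(12 x + 3\right) e^{4 x}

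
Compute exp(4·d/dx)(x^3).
x^{3} + 12 x^{2} + 48 x + 64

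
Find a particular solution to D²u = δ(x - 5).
\frac{|x - 5|}{2}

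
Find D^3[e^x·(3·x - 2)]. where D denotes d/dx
\left(3 x + 7\right) e^{x}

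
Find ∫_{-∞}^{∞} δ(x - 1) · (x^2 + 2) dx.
3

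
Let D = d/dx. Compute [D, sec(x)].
\tan{\left(x \right)} \sec{\left(x \right)}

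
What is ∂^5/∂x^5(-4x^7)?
- 10080 x^{2}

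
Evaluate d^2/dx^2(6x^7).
252 x^{5}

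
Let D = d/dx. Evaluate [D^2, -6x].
-12D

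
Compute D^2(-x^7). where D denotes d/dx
- 42 x^{5}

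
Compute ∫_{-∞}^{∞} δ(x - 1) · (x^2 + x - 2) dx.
0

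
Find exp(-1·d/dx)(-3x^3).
- 3 x^{3} + 9 x^{2} - 9 x + 3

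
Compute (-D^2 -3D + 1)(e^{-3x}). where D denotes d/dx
e^{- 3 x}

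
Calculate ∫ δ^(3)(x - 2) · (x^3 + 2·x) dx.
-6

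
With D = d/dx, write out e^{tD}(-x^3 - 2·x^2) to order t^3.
- t^{3} - t^{2} \left(3 x + 2\right) - t x \left(3 x + 4\right) - x^{3} - 2 x^{2}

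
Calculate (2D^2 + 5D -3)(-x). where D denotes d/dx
3 x - 5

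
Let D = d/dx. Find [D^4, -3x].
-12D^{3}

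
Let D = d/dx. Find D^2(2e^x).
2 e^{x}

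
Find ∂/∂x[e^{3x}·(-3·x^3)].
9 x^{2} \left(- x - 1\right) e^{3 x}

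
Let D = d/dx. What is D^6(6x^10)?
907200 x^{4}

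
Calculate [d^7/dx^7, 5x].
35\frac{d^{6}}{dx^{6}}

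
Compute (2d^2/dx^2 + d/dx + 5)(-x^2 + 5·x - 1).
- 5 x^{2} + 23 x - 4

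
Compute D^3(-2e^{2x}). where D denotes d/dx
- 16 e^{2 x}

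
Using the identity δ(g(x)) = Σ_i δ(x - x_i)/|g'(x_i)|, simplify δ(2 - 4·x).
\frac{\delta(x - 1/2)}{4}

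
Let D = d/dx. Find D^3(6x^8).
2016 x^{5}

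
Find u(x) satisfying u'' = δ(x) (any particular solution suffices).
\frac{|x|}{2}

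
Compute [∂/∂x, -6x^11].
- 66 x^{10}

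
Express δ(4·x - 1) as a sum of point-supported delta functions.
\frac{\delta(x - 1/4)}{4}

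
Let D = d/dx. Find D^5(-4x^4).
0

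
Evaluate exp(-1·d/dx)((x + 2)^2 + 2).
x^{2} + 2 x + 3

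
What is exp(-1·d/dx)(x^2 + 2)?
x^{2} - 2 x + 3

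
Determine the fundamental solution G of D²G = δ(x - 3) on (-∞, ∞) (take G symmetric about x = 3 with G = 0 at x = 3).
\frac{|x - 3|}{2}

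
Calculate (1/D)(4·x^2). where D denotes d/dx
\frac{4 x^{3}}{3}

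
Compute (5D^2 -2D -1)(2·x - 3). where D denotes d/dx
- 2 x - 1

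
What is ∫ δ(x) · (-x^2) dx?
0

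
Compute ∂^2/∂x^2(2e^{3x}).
18 e^{3 x}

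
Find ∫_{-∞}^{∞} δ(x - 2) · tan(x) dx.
\tan{\left(2 \right)}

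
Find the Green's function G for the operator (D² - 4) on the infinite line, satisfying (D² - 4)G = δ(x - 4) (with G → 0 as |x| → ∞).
-\frac{e^{-2|x - 4|}}{4}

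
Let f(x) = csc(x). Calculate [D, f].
- \cot{\left(x \right)} \csc{\left(x \right)}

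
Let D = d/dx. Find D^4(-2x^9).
- 6048 x^{5}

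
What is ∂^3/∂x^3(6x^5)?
360 x^{2}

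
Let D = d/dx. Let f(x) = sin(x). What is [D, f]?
\cos{\left(x \right)}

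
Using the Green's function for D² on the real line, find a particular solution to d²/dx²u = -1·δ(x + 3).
-\frac{|x + 3|}{2}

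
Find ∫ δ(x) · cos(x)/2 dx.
\frac{1}{2}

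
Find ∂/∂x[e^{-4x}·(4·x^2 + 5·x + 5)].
\left(- 16 x^{2} - 12 x - 15\right) e^{- 4 x}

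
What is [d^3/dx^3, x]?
3\frac{d^{2}}{dx^{2}}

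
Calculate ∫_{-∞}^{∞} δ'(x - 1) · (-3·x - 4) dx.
3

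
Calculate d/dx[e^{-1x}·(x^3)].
x^{2} \left(3 - x\right) e^{- x}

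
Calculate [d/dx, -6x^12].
- 72 x^{11}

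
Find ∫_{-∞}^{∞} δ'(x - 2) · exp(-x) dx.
e^{-2}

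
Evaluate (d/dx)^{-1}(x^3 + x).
\frac{x^{4}}{4} + \frac{x^{2}}{2}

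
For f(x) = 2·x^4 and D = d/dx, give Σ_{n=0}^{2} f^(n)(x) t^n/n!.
2 x^{2} \left(6 t^{2} + 4 t x + x^{2}\right)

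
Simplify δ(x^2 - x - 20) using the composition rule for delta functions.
\frac{\delta(x - 5) + \delta(x + 4)}{9}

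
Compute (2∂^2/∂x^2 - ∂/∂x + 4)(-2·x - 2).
- 8 x - 6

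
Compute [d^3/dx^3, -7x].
-21\frac{d^{2}}{dx^{2}}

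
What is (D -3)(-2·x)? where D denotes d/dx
6 x - 2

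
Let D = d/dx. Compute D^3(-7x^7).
- 1470 x^{4}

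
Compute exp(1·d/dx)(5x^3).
5 x^{3} + 15 x^{2} + 15 x + 5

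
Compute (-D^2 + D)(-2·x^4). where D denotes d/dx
8 x^{2} \left(3 - x\right)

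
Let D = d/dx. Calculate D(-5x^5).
- 25 x^{4}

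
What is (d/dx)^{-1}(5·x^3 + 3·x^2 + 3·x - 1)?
\frac{5 x^{4}}{4} + x^{3} + \frac{3 x^{2}}{2} - x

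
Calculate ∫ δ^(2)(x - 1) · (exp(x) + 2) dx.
e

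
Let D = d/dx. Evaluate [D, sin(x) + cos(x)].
- \sin{\left(x \right)} + \cos{\left(x \right)}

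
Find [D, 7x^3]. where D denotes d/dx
21 x^{2}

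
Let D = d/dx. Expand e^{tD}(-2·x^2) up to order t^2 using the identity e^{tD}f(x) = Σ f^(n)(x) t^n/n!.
- 2 t^{2} - 4 t x - 2 x^{2}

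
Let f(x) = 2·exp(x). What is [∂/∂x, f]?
2 e^{x}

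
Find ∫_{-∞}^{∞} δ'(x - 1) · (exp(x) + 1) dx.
- e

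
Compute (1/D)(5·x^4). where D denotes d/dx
x^{5}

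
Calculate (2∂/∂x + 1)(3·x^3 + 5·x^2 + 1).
3 x^{3} + 23 x^{2} + 20 x + 1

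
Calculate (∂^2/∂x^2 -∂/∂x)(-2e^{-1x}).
- 4 e^{- x}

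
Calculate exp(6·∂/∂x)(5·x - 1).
5 x + 29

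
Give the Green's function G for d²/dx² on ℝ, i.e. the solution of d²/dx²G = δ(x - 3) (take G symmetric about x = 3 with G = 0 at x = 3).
\frac{|x - 3|}{2}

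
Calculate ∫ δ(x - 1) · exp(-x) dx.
e^{-1}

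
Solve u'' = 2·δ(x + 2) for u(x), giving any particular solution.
|x + 2|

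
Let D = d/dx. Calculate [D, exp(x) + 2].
e^{x}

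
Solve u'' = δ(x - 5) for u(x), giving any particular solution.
\frac{|x - 5|}{2}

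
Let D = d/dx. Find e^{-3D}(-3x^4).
- 3 x^{4} + 36 x^{3} - 162 x^{2} + 324 x - 243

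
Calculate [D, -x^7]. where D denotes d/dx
- 7 x^{6}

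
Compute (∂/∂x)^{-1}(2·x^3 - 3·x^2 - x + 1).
\frac{x^{4}}{2} - x^{3} - \frac{x^{2}}{2} + x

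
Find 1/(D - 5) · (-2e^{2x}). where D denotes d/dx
\frac{2 e^{2 x}}{3}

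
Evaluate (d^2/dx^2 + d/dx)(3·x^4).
12 x^{2} \left(x + 3\right)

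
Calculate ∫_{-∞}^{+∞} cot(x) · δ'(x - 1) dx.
\frac{1}{\sin^{2}{\left(1 \right)}}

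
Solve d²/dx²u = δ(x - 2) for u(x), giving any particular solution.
\frac{|x - 2|}{2}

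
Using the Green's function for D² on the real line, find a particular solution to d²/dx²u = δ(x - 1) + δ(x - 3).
\frac{|x - 1|}{2} + \frac{|x - 3|}{2}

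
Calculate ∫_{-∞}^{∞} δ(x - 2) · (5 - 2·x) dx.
1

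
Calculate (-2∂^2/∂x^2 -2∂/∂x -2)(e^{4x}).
- 42 e^{4 x}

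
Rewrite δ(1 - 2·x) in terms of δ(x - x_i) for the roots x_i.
\frac{\delta(x - 1/2)}{2}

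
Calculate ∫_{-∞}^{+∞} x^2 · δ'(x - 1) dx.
-2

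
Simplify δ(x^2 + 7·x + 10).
\frac{\delta(x + 5) + \delta(x + 2)}{3}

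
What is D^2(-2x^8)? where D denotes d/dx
- 112 x^{6}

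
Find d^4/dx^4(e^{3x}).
81 e^{3 x}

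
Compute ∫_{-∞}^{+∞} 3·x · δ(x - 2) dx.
6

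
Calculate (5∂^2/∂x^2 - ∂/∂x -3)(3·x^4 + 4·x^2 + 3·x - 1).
- 9 x^{4} - 12 x^{3} + 168 x^{2} - 17 x + 40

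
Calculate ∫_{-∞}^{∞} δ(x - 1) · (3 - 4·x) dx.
-1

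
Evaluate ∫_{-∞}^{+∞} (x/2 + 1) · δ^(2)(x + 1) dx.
0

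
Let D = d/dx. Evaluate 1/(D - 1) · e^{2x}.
e^{2 x}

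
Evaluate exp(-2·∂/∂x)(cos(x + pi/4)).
\cos{\left(x - 2 + \frac{\pi}{4} \right)}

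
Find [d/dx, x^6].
6 x^{5}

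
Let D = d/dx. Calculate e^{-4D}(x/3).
\frac{x}{3} - \frac{4}{3}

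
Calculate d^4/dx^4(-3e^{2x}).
- 48 e^{2 x}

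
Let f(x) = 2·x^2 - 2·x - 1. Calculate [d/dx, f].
4 x - 2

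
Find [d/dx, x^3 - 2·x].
3 x^{2} - 2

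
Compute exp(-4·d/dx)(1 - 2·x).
9 - 2 x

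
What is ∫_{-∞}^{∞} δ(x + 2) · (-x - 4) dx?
-2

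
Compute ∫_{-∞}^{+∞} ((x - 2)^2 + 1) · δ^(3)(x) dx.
0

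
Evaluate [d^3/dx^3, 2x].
6\frac{d^{2}}{dx^{2}}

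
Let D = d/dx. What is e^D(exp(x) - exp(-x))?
2 \sinh{\left(x + 1 \right)}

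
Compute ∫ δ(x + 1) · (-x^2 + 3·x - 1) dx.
-5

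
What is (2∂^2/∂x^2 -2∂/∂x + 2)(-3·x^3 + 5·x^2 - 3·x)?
- 6 x^{3} + 28 x^{2} - 62 x + 26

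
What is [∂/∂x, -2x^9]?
- 18 x^{8}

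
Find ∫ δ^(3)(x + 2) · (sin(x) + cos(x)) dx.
\cos{\left(2 \right)} + \sin{\left(2 \right)}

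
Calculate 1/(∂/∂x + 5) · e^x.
\frac{e^{x}}{6}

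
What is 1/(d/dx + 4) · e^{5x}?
\frac{e^{5 x}}{9}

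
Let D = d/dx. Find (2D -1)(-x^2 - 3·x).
x^{2} - x - 6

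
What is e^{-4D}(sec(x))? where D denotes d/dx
\sec{\left(x - 4 \right)}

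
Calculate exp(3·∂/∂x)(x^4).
x^{4} + 12 x^{3} + 54 x^{2} + 108 x + 81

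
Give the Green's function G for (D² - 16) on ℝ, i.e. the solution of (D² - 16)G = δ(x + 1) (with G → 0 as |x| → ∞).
-\frac{e^{-4|x + 1|}}{8}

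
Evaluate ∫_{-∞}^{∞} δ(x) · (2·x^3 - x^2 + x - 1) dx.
-1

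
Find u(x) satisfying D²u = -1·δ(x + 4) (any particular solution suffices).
-\frac{|x + 4|}{2}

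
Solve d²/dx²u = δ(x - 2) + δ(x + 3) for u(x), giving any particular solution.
\frac{|x - 2|}{2} + \frac{|x + 3|}{2}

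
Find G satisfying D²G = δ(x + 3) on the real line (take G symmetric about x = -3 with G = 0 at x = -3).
\frac{|x + 3|}{2}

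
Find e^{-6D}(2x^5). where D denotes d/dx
2 x^{5} - 60 x^{4} + 720 x^{3} - 4320 x^{2} + 12960 x - 15552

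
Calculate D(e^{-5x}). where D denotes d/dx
- 5 e^{- 5 x}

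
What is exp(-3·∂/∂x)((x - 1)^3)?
x^{3} - 12 x^{2} + 48 x - 64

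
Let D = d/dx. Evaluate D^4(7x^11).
55440 x^{7}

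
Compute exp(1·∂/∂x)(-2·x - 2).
- 2 x - 4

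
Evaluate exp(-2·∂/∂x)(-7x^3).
- 7 x^{3} + 42 x^{2} - 84 x + 56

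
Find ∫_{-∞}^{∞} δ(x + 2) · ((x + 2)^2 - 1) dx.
-1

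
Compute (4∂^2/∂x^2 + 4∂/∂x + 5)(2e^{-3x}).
58 e^{- 3 x}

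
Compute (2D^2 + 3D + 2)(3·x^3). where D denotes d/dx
3 x \left(2 x^{2} + 9 x + 12\right)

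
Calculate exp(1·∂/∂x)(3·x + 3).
3 x + 6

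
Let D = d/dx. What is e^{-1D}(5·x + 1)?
5 x - 4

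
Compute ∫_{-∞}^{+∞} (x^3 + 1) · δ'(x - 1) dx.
-3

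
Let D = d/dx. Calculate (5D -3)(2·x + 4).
- 6 x - 2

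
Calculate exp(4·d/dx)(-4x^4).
- 4 x^{4} - 64 x^{3} - 384 x^{2} - 1024 x - 1024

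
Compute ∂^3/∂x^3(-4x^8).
- 1344 x^{5}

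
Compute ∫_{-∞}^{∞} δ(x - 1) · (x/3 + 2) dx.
\frac{7}{3}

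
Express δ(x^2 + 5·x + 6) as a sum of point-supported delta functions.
\frac{\delta(x + 2) + \delta(x + 3)}{1}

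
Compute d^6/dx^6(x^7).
5040 x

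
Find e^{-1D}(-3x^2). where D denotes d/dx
- 3 x^{2} + 6 x - 3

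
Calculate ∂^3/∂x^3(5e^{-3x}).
- 135 e^{- 3 x}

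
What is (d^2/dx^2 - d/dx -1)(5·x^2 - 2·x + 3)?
- 5 x^{2} - 8 x + 9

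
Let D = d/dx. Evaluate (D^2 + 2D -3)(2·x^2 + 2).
- 6 x^{2} + 8 x - 2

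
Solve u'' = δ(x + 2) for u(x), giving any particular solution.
\frac{|x + 2|}{2}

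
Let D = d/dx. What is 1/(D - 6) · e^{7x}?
e^{7 x}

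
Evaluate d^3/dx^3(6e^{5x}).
750 e^{5 x}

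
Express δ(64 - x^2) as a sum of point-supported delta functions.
\frac{\delta(x - 8) + \delta(x + 8)}{16}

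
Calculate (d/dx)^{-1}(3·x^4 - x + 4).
\frac{3 x^{5}}{5} - \frac{x^{2}}{2} + 4 x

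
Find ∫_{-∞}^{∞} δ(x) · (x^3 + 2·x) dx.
0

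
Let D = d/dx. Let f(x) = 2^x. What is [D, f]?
2^{x} \log{\left(2 \right)}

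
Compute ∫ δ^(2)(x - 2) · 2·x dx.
0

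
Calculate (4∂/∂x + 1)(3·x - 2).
3 x + 10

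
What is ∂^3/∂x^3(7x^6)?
840 x^{3}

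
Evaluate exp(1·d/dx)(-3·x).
- 3 x - 3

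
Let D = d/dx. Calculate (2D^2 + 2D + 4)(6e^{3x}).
168 e^{3 x}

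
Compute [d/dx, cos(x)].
- \sin{\left(x \right)}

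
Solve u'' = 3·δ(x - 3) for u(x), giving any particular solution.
\frac{3|x - 3|}{2}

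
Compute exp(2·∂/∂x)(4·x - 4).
4 x + 4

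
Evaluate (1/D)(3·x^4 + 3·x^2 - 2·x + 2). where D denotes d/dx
\frac{3 x^{5}}{5} + x^{3} - x^{2} + 2 x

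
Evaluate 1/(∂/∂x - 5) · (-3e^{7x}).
- \frac{3 e^{7 x}}{2}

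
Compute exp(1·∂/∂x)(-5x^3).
- 5 x^{3} - 15 x^{2} - 15 x - 5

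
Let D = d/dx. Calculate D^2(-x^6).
- 30 x^{4}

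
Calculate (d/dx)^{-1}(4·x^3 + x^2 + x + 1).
x^{4} + \frac{x^{3}}{3} + \frac{x^{2}}{2} + x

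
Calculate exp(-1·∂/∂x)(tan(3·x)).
\tan{\left(3 x - 3 \right)}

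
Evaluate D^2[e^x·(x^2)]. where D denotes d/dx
\left(x^{2} + 4 x + 2\right) e^{x}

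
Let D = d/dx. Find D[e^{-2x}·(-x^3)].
x^{2} \left(2 x - 3\right) e^{- 2 x}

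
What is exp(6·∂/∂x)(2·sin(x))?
2 \sin{\left(x + 6 \right)}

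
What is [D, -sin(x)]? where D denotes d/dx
- \cos{\left(x \right)}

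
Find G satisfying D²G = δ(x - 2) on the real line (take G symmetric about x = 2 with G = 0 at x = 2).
\frac{|x - 2|}{2}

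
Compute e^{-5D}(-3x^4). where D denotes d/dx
- 3 x^{4} + 60 x^{3} - 450 x^{2} + 1500 x - 1875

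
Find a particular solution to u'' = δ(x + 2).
\frac{|x + 2|}{2}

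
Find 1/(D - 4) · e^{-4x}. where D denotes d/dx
- \frac{e^{- 4 x}}{8}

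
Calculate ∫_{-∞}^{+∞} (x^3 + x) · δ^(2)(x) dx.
0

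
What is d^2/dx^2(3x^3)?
18 x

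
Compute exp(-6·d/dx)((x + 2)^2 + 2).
x^{2} - 8 x + 18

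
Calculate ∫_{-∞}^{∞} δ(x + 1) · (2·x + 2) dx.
0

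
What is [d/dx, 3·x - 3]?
3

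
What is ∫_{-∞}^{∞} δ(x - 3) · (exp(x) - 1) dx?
-1 + e^{3}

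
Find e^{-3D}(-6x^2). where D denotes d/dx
- 6 x^{2} + 36 x - 54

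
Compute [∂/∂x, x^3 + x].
3 x^{2} + 1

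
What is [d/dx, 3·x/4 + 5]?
\frac{3}{4}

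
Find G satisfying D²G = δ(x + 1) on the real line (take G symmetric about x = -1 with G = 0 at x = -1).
\frac{|x + 1|}{2}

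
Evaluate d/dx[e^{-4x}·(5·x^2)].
10 x \left(1 - 2 x\right) e^{- 4 x}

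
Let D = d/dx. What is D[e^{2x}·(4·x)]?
\left(8 x + 4\right) e^{2 x}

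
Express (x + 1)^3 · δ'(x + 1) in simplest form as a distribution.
0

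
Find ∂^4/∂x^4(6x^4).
144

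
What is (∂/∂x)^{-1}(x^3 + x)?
\frac{x^{4}}{4} + \frac{x^{2}}{2}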